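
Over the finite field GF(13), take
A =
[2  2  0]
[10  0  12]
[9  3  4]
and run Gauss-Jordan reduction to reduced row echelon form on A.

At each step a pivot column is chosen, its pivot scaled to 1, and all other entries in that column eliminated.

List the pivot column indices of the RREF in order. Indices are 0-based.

pivot columns: 0, 1, 2

pivot(0,0)=2: scale R0 → (1, 1, 0)
  clear (1,0): R1 −= (10)R0 → (0, 3, 12)
  clear (2,0): R2 −= (9)R0 → (0, 7, 4)
pivot(1,1)=3: scale R1 → (0, 1, 4)
  clear (0,1): R0 −= (1)R1 → (1, 0, 9)
  clear (2,1): R2 −= (7)R1 → (0, 0, 2)
pivot(2,2)=2: scale R2 → (0, 0, 1)
  clear (0,2): R0 −= (9)R2 → (1, 0, 0)
  clear (1,2): R1 −= (4)R2 → (0, 1, 0)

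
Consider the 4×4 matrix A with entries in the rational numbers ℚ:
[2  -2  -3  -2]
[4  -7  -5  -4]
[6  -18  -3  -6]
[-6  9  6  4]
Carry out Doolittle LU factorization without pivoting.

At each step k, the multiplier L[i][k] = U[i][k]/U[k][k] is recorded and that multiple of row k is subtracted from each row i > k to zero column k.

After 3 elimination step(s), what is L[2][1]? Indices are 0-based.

L[2][1] = 4

[col 0] pivot 2
  R1 -= 2*R0 → (0, -3, 1, 0)  (L[1][0] := 2)
  R2 -= 3*R0 → (0, -12, 6, 0)  (L[2][0] := 3)
  R3 -= -3*R0 → (0, 3, -3, -2)  (L[3][0] := -3)
[col 1] pivot -3
  R2 -= 4*R1 → (0, 0, 2, 0)  (L[2][1] := 4)
  R3 -= -1*R1 → (0, 0, -2, -2)  (L[3][1] := -1)
[col 2] pivot 2
  R3 -= -1*R2 → (0, 0, 0, -2)  (L[3][2] := -1)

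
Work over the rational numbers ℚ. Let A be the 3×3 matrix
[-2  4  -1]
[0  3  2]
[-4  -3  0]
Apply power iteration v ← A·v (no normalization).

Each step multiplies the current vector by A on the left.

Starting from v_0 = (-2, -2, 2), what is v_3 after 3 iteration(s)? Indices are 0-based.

v_3 = (78, 126, -26)

v_0 = (-2, -2, 2).
v_1 = A·v_0 = (-6, -2, 14).
v_2 = A·v_1 = (-10, 22, 30).
v_3 = A·v_2 = (78, 126, -26).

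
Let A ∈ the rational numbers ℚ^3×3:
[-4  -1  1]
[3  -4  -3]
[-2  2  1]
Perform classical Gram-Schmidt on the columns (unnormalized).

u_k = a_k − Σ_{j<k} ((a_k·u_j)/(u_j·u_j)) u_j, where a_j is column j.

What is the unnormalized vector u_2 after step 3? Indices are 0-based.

Step 1: u_0 = a_0 = (-4, 3, -2).
Step 2: u_1 = a_1 − (-12/29)·u_0 = (-77/29, -80/29, 34/29).
Step 3: u_2 = a_2 − (-15/29)·u_0 − (197/465)·u_1 = (26/465, -26/93, -247/465).

u_2 = (26/465, -26/93, -247/465)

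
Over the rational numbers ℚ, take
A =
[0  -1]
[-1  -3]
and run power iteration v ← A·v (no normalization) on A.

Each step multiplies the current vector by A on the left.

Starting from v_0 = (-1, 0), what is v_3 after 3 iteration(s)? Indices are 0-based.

v_3 = (3, 10)

v_0 = (-1, 0).
v_1 = A·v_0 = (0, 1).
v_2 = A·v_1 = (-1, -3).
v_3 = A·v_2 = (3, 10).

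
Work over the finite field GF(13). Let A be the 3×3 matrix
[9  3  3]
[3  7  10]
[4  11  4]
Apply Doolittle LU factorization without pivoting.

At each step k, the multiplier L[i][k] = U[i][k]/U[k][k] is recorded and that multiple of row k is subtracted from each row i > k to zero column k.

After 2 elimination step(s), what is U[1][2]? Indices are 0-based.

U[1][2] = 9

Step 1: pivot at (0,0) is 9.
  row1 ← row1 − (9)·row0  ⇒  L[1][0]=9, U row1=(0, 6, 9)
  row2 ← row2 − (12)·row0  ⇒  L[2][0]=12, U row2=(0, 1, 7)
Step 2: pivot at (1,1) is 6.
  row2 ← row2 − (11)·row1  ⇒  L[2][1]=11, U row2=(0, 0, 12)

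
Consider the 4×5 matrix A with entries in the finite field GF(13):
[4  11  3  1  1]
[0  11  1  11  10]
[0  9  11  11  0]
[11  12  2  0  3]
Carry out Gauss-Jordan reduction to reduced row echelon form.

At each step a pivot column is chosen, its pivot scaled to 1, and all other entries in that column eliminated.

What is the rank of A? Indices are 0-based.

pivot(0,0)=4: scale R0 → (1, 6, 4, 10, 10)
  clear (3,0): R3 −= (11)R0 → (0, 11, 10, 7, 10)
pivot(1,1)=11: scale R1 → (0, 1, 6, 1, 8)
  clear (0,1): R0 −= (6)R1 → (1, 0, 7, 4, 1)
  clear (2,1): R2 −= (9)R1 → (0, 0, 9, 2, 6)
  clear (3,1): R3 −= (11)R1 → (0, 0, 9, 9, 0)
pivot(2,2)=9: scale R2 → (0, 0, 1, 6, 5)
  clear (0,2): R0 −= (7)R2 → (1, 0, 0, 1, 5)
  clear (1,2): R1 −= (6)R2 → (0, 1, 0, 4, 4)
  clear (3,2): R3 −= (9)R2 → (0, 0, 0, 7, 7)
pivot(3,3)=7: scale R3 → (0, 0, 0, 1, 1)
  clear (0,3): R0 −= (1)R3 → (1, 0, 0, 0, 4)
  clear (1,3): R1 −= (4)R3 → (0, 1, 0, 0, 0)
  clear (2,3): R2 −= (6)R3 → (0, 0, 1, 0, 12)

rank = 4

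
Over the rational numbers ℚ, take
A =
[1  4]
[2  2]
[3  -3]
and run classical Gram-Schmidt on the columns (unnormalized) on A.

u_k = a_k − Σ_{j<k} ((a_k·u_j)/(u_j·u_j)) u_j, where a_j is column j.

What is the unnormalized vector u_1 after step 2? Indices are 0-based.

u_1 = (57/14, 15/7, -39/14)

Step 1: u_0 = a_0 = (1, 2, 3).
Step 2: u_1 = a_1 − (-1/14)·u_0 = (57/14, 15/7, -39/14).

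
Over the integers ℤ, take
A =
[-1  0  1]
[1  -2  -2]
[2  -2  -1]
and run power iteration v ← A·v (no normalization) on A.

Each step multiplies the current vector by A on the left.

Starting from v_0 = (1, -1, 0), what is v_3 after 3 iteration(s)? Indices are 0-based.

v_3 = (-17, 59, 52)

v_0 = (1, -1, 0).
v_1 = A·v_0 = (-1, 3, 4).
v_2 = A·v_1 = (5, -15, -12).
v_3 = A·v_2 = (-17, 59, 52).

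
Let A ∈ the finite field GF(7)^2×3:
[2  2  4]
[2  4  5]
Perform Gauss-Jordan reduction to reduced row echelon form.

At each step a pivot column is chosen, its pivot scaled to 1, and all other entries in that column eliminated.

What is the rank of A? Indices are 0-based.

rank = 2

[1] R0 /= 2  ⇒  (1, 1, 2)
     R1 -= 2·R0  ⇒  (0, 2, 1)
[2] R1 /= 2  ⇒  (0, 1, 4)
     R0 -= 1·R1  ⇒  (1, 0, 5)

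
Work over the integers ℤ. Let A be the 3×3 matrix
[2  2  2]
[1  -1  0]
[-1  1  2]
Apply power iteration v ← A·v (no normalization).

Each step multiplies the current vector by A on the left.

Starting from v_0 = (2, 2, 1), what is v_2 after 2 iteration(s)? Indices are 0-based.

v_2 = (24, 10, -6)

v_0 = (2, 2, 1).
v_1 = A·v_0 = (10, 0, 2).
v_2 = A·v_1 = (24, 10, -6).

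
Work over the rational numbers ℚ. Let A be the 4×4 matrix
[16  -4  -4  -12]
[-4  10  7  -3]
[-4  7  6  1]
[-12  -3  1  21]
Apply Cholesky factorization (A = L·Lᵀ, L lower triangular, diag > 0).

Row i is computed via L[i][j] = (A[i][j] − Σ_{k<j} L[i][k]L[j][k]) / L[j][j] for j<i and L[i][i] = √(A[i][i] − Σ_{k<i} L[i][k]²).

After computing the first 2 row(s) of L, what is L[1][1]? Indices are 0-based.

L[1][1] = 3

Step 1: L[0][0] = √(16) = 4.
  L[1][0] = (-4) / L[0][0] = -1.
Step 2: L[1][1] = √(9) = 3.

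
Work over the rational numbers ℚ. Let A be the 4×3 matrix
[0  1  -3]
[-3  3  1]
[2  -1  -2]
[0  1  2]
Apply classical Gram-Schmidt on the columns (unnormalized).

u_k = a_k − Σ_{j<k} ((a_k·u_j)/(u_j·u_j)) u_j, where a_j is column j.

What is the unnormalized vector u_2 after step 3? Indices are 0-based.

Step 1: u_0 = a_0 = (0, -3, 2, 0).
Step 2: u_1 = a_1 − (-11/13)·u_0 = (1, 6/13, 9/13, 1).
Step 3: u_2 = a_2 − (-7/13)·u_0 − (-5/7)·u_1 = (-16/7, -2/7, -3/7, 19/7).

u_2 = (-16/7, -2/7, -3/7, 19/7)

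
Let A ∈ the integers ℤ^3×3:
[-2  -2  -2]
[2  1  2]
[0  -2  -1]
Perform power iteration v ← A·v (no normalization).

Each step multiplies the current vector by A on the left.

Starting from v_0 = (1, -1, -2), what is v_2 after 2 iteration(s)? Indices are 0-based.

v_2 = (-10, 13, 2)

v_0 = (1, -1, -2).
v_1 = A·v_0 = (4, -3, 4).
v_2 = A·v_1 = (-10, 13, 2).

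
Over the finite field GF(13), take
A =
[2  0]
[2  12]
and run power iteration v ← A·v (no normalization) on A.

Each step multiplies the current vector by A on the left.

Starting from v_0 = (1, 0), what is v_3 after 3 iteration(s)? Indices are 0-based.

v_0 = (1, 0).
v_1 = A·v_0 = (2, 2).
v_2 = A·v_1 = (4, 2).
v_3 = A·v_2 = (8, 6).

v_3 = (8, 6)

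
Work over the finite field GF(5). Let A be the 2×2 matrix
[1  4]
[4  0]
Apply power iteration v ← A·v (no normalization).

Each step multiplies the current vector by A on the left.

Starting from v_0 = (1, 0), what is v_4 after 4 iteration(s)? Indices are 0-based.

v_0 = (1, 0).
v_1 = A·v_0 = (1, 4).
v_2 = A·v_1 = (2, 4).
v_3 = A·v_2 = (3, 3).
v_4 = A·v_3 = (0, 2).

v_4 = (0, 2)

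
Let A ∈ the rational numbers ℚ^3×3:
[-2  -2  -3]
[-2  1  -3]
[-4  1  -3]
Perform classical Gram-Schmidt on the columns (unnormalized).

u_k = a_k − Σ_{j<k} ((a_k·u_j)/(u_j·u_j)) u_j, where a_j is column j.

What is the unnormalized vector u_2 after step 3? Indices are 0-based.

u_2 = (-9/35, -9/7, 27/35)

Step 1: u_0 = a_0 = (-2, -2, -4).
Step 2: u_1 = a_1 − (-1/12)·u_0 = (-13/6, 5/6, 2/3).
Step 3: u_2 = a_2 − (1)·u_0 − (12/35)·u_1 = (-9/35, -9/7, 27/35).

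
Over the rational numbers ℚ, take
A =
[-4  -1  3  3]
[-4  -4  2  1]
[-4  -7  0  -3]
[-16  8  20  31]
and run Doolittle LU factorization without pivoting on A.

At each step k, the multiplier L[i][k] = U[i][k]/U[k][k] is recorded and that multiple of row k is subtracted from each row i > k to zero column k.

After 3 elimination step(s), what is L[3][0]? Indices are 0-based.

L[3][0] = 4

[col 0] pivot -4
  R1 -= 1*R0 → (0, -3, -1, -2)  (L[1][0] := 1)
  R2 -= 1*R0 → (0, -6, -3, -6)  (L[2][0] := 1)
  R3 -= 4*R0 → (0, 12, 8, 19)  (L[3][0] := 4)
[col 1] pivot -3
  R2 -= 2*R1 → (0, 0, -1, -2)  (L[2][1] := 2)
  R3 -= -4*R1 → (0, 0, 4, 11)  (L[3][1] := -4)
[col 2] pivot -1
  R3 -= -4*R2 → (0, 0, 0, 3)  (L[3][2] := -4)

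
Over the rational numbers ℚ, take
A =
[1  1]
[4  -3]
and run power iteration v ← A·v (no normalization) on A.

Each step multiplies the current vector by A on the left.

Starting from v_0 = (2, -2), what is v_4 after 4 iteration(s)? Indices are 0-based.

v_0 = (2, -2).
v_1 = A·v_0 = (0, 14).
v_2 = A·v_1 = (14, -42).
v_3 = A·v_2 = (-28, 182).
v_4 = A·v_3 = (154, -658).

v_4 = (154, -658)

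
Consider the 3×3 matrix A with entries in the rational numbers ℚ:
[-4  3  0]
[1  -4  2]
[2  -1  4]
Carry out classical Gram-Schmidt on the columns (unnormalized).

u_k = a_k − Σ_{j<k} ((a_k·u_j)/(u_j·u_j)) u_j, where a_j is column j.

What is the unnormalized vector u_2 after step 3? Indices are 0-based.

u_2 = (196/111, 56/111, 364/111)

Step 1: u_0 = a_0 = (-4, 1, 2).
Step 2: u_1 = a_1 − (-6/7)·u_0 = (-3/7, -22/7, 5/7).
Step 3: u_2 = a_2 − (10/21)·u_0 − (-12/37)·u_1 = (196/111, 56/111, 364/111).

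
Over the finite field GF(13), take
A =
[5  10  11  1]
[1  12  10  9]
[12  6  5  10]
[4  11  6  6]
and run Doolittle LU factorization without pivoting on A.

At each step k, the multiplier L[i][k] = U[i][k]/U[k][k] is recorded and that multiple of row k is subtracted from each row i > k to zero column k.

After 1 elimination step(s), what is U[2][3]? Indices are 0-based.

U[2][3] = 5

[col 0] pivot 5
  R1 -= 8*R0 → (0, 10, 0, 1)  (L[1][0] := 8)
  R2 -= 5*R0 → (0, 8, 2, 5)  (L[2][0] := 5)
  R3 -= 6*R0 → (0, 3, 5, 0)  (L[3][0] := 6)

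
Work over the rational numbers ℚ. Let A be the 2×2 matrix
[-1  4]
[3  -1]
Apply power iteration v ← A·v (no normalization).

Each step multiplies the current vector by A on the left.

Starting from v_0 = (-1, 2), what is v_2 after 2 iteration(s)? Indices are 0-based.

v_2 = (-29, 32)

v_0 = (-1, 2).
v_1 = A·v_0 = (9, -5).
v_2 = A·v_1 = (-29, 32).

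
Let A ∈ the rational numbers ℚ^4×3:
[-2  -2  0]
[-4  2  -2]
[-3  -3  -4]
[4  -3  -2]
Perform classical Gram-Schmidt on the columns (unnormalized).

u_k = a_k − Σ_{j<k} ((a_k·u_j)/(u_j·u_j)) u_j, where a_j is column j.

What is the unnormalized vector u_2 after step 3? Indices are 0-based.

Step 1: u_0 = a_0 = (-2, -4, -3, 4).
Step 2: u_1 = a_1 − (-7/45)·u_0 = (-104/45, 62/45, -52/15, -107/45).
Step 3: u_2 = a_2 − (4/15)·u_0 − (714/1121)·u_1 = (2248/1121, -2030/1121, -1112/1121, -1740/1121).

u_2 = (2248/1121, -2030/1121, -1112/1121, -1740/1121)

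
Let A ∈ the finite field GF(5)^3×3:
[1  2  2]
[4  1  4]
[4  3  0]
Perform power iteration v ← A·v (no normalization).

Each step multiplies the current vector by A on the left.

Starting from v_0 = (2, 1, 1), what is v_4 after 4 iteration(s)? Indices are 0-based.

v_4 = (3, 3, 0)

v_0 = (2, 1, 1).
v_1 = A·v_0 = (1, 3, 1).
v_2 = A·v_1 = (4, 1, 3).
v_3 = A·v_2 = (2, 4, 4).
v_4 = A·v_3 = (3, 3, 0).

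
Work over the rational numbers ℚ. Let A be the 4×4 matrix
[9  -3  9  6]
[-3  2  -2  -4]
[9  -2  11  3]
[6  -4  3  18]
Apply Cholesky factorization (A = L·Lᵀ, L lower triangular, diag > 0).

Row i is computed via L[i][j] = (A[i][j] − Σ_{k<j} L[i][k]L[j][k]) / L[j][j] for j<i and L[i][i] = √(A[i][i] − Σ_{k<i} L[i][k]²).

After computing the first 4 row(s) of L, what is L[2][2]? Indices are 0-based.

L[2][2] = 1

Step 1: L[0][0] = √(9) = 3.
  L[1][0] = (-3) / L[0][0] = -1.
Step 2: L[1][1] = √(1) = 1.
  L[2][0] = (9) / L[0][0] = 3.
  L[2][1] = (1) / L[1][1] = 1.
Step 3: L[2][2] = √(1) = 1.
  L[3][0] = (6) / L[0][0] = 2.
  L[3][1] = (-2) / L[1][1] = -2.
  L[3][2] = (-1) / L[2][2] = -1.
Step 4: L[3][3] = √(9) = 3.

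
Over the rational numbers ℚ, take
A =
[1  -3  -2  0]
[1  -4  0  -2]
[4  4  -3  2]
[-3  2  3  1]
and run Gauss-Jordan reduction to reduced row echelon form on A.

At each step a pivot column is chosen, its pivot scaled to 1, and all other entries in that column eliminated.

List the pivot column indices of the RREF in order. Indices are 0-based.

pivot(0,0)=1: scale R0 → (1, -3, -2, 0)
  clear (1,0): R1 −= (1)R0 → (0, -1, 2, -2)
  clear (2,0): R2 −= (4)R0 → (0, 16, 5, 2)
  clear (3,0): R3 −= (-3)R0 → (0, -7, -3, 1)
pivot(1,1)=-1: scale R1 → (0, 1, -2, 2)
  clear (0,1): R0 −= (-3)R1 → (1, 0, -8, 6)
  clear (2,1): R2 −= (16)R1 → (0, 0, 37, -30)
  clear (3,1): R3 −= (-7)R1 → (0, 0, -17, 15)
pivot(2,2)=37: scale R2 → (0, 0, 1, -30/37)
  clear (0,2): R0 −= (-8)R2 → (1, 0, 0, -18/37)
  clear (1,2): R1 −= (-2)R2 → (0, 1, 0, 14/37)
  clear (3,2): R3 −= (-17)R2 → (0, 0, 0, 45/37)
pivot(3,3)=45/37: scale R3 → (0, 0, 0, 1)
  clear (0,3): R0 −= (-18/37)R3 → (1, 0, 0, 0)
  clear (1,3): R1 −= (14/37)R3 → (0, 1, 0, 0)
  clear (2,3): R2 −= (-30/37)R3 → (0, 0, 1, 0)

pivot columns: 0, 1, 2, 3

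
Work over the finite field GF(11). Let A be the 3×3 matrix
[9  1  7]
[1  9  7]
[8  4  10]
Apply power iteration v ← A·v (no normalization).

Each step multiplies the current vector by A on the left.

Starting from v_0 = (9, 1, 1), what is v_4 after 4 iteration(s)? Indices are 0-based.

v_4 = (5, 6, 6)

v_0 = (9, 1, 1).
v_1 = A·v_0 = (1, 3, 9).
v_2 = A·v_1 = (9, 3, 0).
v_3 = A·v_2 = (7, 3, 7).
v_4 = A·v_3 = (5, 6, 6).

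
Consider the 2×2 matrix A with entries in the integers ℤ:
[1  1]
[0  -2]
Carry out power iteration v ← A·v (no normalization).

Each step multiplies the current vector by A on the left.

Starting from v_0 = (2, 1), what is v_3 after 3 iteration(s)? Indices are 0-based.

v_0 = (2, 1).
v_1 = A·v_0 = (3, -2).
v_2 = A·v_1 = (1, 4).
v_3 = A·v_2 = (5, -8).

v_3 = (5, -8)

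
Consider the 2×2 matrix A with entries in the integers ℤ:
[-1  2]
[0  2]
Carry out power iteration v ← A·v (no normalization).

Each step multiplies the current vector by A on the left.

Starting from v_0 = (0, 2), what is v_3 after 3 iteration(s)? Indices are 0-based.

v_0 = (0, 2).
v_1 = A·v_0 = (4, 4).
v_2 = A·v_1 = (4, 8).
v_3 = A·v_2 = (12, 16).

v_3 = (12, 16)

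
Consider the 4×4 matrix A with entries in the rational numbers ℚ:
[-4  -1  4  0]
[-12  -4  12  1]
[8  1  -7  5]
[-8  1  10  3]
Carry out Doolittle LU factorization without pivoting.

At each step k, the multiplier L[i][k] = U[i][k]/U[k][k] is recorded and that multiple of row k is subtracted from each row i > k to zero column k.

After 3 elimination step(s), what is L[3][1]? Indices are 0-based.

k=0: U[0][0]=-4
  eliminate (1,0): mult=3, new row 1: (0, -1, 0, 1); set L[1][0]=3
  eliminate (2,0): mult=-2, new row 2: (0, -1, 1, 5); set L[2][0]=-2
  eliminate (3,0): mult=2, new row 3: (0, 3, 2, 3); set L[3][0]=2
k=1: U[1][1]=-1
  eliminate (2,1): mult=1, new row 2: (0, 0, 1, 4); set L[2][1]=1
  eliminate (3,1): mult=-3, new row 3: (0, 0, 2, 6); set L[3][1]=-3
k=2: U[2][2]=1
  eliminate (3,2): mult=2, new row 3: (0, 0, 0, -2); set L[3][2]=2

L[3][1] = -3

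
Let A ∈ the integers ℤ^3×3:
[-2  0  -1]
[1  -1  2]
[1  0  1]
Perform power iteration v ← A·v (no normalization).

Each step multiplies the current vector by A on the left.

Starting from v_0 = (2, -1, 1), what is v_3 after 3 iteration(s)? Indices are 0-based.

v_0 = (2, -1, 1).
v_1 = A·v_0 = (-5, 5, 3).
v_2 = A·v_1 = (7, -4, -2).
v_3 = A·v_2 = (-12, 7, 5).

v_3 = (-12, 7, 5)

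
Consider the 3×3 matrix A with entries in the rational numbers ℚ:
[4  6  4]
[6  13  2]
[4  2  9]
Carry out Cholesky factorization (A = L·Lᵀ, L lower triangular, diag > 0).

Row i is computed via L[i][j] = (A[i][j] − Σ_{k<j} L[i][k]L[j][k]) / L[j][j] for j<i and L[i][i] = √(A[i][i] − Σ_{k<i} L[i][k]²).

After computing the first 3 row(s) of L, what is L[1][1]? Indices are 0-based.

Step 1: L[0][0] = √(4) = 2.
  L[1][0] = (6) / L[0][0] = 3.
Step 2: L[1][1] = √(4) = 2.
  L[2][0] = (4) / L[0][0] = 2.
  L[2][1] = (-4) / L[1][1] = -2.
Step 3: L[2][2] = √(1) = 1.

L[1][1] = 2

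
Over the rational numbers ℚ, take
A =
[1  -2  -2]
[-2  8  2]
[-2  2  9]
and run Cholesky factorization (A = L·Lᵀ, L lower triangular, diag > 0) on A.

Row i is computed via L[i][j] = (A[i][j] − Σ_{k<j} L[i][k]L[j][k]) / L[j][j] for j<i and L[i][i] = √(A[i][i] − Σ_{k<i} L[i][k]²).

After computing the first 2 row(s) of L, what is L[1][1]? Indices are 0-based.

L[1][1] = 2

Step 1: L[0][0] = √(1) = 1.
  L[1][0] = (-2) / L[0][0] = -2.
Step 2: L[1][1] = √(4) = 2.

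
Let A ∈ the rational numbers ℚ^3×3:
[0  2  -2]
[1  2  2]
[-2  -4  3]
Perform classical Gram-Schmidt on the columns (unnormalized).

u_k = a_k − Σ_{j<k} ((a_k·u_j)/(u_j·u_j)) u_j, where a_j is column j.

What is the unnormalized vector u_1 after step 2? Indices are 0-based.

u_1 = (2, 0, 0)

Step 1: u_0 = a_0 = (0, 1, -2).
Step 2: u_1 = a_1 − (2)·u_0 = (2, 0, 0).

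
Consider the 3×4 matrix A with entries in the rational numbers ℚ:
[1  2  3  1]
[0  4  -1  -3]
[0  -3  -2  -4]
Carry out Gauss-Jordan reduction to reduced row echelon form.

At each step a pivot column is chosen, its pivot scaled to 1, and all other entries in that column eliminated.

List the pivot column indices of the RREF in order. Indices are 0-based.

[1] R0 /= 1  ⇒  (1, 2, 3, 1)
[2] R1 /= 4  ⇒  (0, 1, -1/4, -3/4)
     R0 -= 2·R1  ⇒  (1, 0, 7/2, 5/2)
     R2 -= -3·R1  ⇒  (0, 0, -11/4, -25/4)
[3] R2 /= -11/4  ⇒  (0, 0, 1, 25/11)
     R0 -= 7/2·R2  ⇒  (1, 0, 0, -60/11)
     R1 -= -1/4·R2  ⇒  (0, 1, 0, -2/11)

pivot columns: 0, 1, 2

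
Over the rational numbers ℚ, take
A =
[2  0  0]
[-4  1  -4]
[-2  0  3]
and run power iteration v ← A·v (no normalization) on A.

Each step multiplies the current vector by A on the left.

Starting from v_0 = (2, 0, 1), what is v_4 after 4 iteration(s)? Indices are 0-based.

v_0 = (2, 0, 1).
v_1 = A·v_0 = (4, -12, -1).
v_2 = A·v_1 = (8, -24, -11).
v_3 = A·v_2 = (16, -12, -49).
v_4 = A·v_3 = (32, 120, -179).

v_4 = (32, 120, -179)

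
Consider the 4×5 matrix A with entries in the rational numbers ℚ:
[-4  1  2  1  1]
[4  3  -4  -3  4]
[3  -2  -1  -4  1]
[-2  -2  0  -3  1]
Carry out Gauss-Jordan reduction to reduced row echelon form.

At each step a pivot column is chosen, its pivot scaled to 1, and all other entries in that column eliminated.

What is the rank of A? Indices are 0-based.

rank = 4

[1] R0 /= -4  ⇒  (1, -1/4, -1/2, -1/4, -1/4)
     R1 -= 4·R0  ⇒  (0, 4, -2, -2, 5)
     R2 -= 3·R0  ⇒  (0, -5/4, 1/2, -13/4, 7/4)
     R3 -= -2·R0  ⇒  (0, -5/2, -1, -7/2, 1/2)
[2] R1 /= 4  ⇒  (0, 1, -1/2, -1/2, 5/4)
     R0 -= -1/4·R1  ⇒  (1, 0, -5/8, -3/8, 1/16)
     R2 -= -5/4·R1  ⇒  (0, 0, -1/8, -31/8, 53/16)
     R3 -= -5/2·R1  ⇒  (0, 0, -9/4, -19/4, 29/8)
[3] R2 /= -1/8  ⇒  (0, 0, 1, 31, -53/2)
     R0 -= -5/8·R2  ⇒  (1, 0, 0, 19, -33/2)
     R1 -= -1/2·R2  ⇒  (0, 1, 0, 15, -12)
     R3 -= -9/4·R2  ⇒  (0, 0, 0, 65, -56)
[4] R3 /= 65  ⇒  (0, 0, 0, 1, -56/65)
     R0 -= 19·R3  ⇒  (1, 0, 0, 0, -17/130)
     R1 -= 15·R3  ⇒  (0, 1, 0, 0, 12/13)
     R2 -= 31·R3  ⇒  (0, 0, 1, 0, 27/130)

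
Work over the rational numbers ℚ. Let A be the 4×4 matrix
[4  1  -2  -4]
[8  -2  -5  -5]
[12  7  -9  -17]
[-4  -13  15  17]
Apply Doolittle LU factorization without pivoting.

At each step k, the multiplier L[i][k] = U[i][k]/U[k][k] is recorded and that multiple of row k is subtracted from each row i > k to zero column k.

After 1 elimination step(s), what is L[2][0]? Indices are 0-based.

Step 1: pivot at (0,0) is 4.
  row1 ← row1 − (2)·row0  ⇒  L[1][0]=2, U row1=(0, -4, -1, 3)
  row2 ← row2 − (3)·row0  ⇒  L[2][0]=3, U row2=(0, 4, -3, -5)
  row3 ← row3 − (-1)·row0  ⇒  L[3][0]=-1, U row3=(0, -12, 13, 13)

L[2][0] = 3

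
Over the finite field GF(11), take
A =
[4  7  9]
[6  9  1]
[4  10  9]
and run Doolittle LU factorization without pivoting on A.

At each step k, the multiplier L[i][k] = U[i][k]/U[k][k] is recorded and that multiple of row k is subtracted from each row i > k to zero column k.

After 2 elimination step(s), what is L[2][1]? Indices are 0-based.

Step 1: pivot at (0,0) is 4.
  row1 ← row1 − (7)·row0  ⇒  L[1][0]=7, U row1=(0, 4, 4)
  row2 ← row2 − (1)·row0  ⇒  L[2][0]=1, U row2=(0, 3, 0)
Step 2: pivot at (1,1) is 4.
  row2 ← row2 − (9)·row1  ⇒  L[2][1]=9, U row2=(0, 0, 8)

L[2][1] = 9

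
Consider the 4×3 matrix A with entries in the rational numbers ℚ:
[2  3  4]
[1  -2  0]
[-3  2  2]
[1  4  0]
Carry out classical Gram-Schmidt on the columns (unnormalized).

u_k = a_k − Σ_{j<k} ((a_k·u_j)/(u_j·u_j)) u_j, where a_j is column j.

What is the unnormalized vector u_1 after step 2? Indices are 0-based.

u_1 = (41/15, -32/15, 12/5, 58/15)

Step 1: u_0 = a_0 = (2, 1, -3, 1).
Step 2: u_1 = a_1 − (2/15)·u_0 = (41/15, -32/15, 12/5, 58/15).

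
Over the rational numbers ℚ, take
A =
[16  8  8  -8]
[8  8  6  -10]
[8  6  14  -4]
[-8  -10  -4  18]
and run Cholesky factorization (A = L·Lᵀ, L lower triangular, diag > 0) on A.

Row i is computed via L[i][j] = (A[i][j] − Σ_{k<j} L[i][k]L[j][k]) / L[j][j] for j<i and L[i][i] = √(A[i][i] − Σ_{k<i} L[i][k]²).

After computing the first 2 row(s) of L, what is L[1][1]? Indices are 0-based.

Step 1: L[0][0] = √(16) = 4.
  L[1][0] = (8) / L[0][0] = 2.
Step 2: L[1][1] = √(4) = 2.

L[1][1] = 2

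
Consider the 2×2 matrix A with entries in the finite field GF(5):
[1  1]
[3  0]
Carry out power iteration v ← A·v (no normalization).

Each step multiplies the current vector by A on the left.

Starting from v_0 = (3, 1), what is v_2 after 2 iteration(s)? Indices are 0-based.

v_2 = (3, 2)

v_0 = (3, 1).
v_1 = A·v_0 = (4, 4).
v_2 = A·v_1 = (3, 2).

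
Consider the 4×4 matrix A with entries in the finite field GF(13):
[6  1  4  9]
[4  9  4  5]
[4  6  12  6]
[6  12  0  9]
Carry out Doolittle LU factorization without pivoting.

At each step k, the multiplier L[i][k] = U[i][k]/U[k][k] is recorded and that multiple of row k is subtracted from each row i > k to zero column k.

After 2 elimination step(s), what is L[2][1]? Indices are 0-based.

k=0: U[0][0]=6
  eliminate (1,0): mult=5, new row 1: (0, 4, 10, 12); set L[1][0]=5
  eliminate (2,0): mult=5, new row 2: (0, 1, 5, 0); set L[2][0]=5
  eliminate (3,0): mult=1, new row 3: (0, 11, 9, 0); set L[3][0]=1
k=1: U[1][1]=4
  eliminate (2,1): mult=10, new row 2: (0, 0, 9, 10); set L[2][1]=10
  eliminate (3,1): mult=6, new row 3: (0, 0, 1, 6); set L[3][1]=6

L[2][1] = 10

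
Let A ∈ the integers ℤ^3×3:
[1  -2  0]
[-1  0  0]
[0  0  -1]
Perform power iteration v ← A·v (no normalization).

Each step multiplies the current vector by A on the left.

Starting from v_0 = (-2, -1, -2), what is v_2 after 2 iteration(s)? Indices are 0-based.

v_0 = (-2, -1, -2).
v_1 = A·v_0 = (0, 2, 2).
v_2 = A·v_1 = (-4, 0, -2).

v_2 = (-4, 0, -2)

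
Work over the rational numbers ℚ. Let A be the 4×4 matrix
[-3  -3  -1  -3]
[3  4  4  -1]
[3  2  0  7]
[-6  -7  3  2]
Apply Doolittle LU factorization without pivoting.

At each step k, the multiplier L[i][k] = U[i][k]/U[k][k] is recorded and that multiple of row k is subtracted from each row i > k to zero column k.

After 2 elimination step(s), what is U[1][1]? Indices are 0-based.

U[1][1] = 1

k=0: U[0][0]=-3
  eliminate (1,0): mult=-1, new row 1: (0, 1, 3, -4); set L[1][0]=-1
  eliminate (2,0): mult=-1, new row 2: (0, -1, -1, 4); set L[2][0]=-1
  eliminate (3,0): mult=2, new row 3: (0, -1, 5, 8); set L[3][0]=2
k=1: U[1][1]=1
  eliminate (2,1): mult=-1, new row 2: (0, 0, 2, 0); set L[2][1]=-1
  eliminate (3,1): mult=-1, new row 3: (0, 0, 8, 4); set L[3][1]=-1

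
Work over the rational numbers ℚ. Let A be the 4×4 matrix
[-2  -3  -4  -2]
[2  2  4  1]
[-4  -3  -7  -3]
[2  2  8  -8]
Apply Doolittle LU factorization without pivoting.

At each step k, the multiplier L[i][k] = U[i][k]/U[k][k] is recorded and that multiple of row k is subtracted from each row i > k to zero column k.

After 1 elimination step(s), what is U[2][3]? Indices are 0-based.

Step 1: pivot at (0,0) is -2.
  row1 ← row1 − (-1)·row0  ⇒  L[1][0]=-1, U row1=(0, -1, 0, -1)
  row2 ← row2 − (2)·row0  ⇒  L[2][0]=2, U row2=(0, 3, 1, 1)
  row3 ← row3 − (-1)·row0  ⇒  L[3][0]=-1, U row3=(0, -1, 4, -10)

U[2][3] = 1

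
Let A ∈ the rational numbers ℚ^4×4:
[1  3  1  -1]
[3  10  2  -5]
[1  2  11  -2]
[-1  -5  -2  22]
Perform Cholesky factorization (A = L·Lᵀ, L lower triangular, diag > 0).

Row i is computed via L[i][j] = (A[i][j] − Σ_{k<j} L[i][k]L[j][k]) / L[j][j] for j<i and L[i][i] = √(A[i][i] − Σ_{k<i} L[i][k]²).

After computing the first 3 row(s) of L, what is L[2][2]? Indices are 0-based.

L[2][2] = 3

Step 1: L[0][0] = √(1) = 1.
  L[1][0] = (3) / L[0][0] = 3.
Step 2: L[1][1] = √(1) = 1.
  L[2][0] = (1) / L[0][0] = 1.
  L[2][1] = (-1) / L[1][1] = -1.
Step 3: L[2][2] = √(9) = 3.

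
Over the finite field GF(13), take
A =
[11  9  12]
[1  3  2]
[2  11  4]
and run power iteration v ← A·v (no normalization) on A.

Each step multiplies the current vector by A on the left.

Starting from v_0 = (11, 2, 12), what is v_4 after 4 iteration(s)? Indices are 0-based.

v_0 = (11, 2, 12).
v_1 = A·v_0 = (10, 2, 1).
v_2 = A·v_1 = (10, 5, 7).
v_3 = A·v_2 = (5, 0, 12).
v_4 = A·v_3 = (4, 3, 6).

v_4 = (4, 3, 6)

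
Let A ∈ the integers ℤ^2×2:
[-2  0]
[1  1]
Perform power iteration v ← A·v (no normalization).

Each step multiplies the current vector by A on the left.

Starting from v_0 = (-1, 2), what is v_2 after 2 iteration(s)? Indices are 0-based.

v_0 = (-1, 2).
v_1 = A·v_0 = (2, 1).
v_2 = A·v_1 = (-4, 3).

v_2 = (-4, 3)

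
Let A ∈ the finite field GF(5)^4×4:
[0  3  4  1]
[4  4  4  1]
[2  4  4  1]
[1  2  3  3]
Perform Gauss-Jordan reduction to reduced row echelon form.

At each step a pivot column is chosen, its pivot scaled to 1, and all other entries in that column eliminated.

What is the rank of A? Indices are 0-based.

[1] R0 <-> R1
[1] R0 /= 4  ⇒  (1, 1, 1, 4)
     R2 -= 2·R0  ⇒  (0, 2, 2, 3)
     R3 -= 1·R0  ⇒  (0, 1, 2, 4)
[2] R1 /= 3  ⇒  (0, 1, 3, 2)
     R0 -= 1·R1  ⇒  (1, 0, 3, 2)
     R2 -= 2·R1  ⇒  (0, 0, 1, 4)
     R3 -= 1·R1  ⇒  (0, 0, 4, 2)
[3] R2 /= 1  ⇒  (0, 0, 1, 4)
     R0 -= 3·R2  ⇒  (1, 0, 0, 0)
     R1 -= 3·R2  ⇒  (0, 1, 0, 0)
     R3 -= 4·R2  ⇒  (0, 0, 0, 1)
[4] R3 /= 1  ⇒  (0, 0, 0, 1)
     R2 -= 4·R3  ⇒  (0, 0, 1, 0)

rank = 4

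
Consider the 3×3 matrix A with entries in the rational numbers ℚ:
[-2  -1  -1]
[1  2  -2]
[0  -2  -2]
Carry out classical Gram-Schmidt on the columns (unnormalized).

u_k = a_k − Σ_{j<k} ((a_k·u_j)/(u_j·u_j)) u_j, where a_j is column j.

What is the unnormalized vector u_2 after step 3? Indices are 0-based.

u_2 = (-32/29, -64/29, -48/29)

Step 1: u_0 = a_0 = (-2, 1, 0).
Step 2: u_1 = a_1 − (4/5)·u_0 = (3/5, 6/5, -2).
Step 3: u_2 = a_2 − (0)·u_0 − (5/29)·u_1 = (-32/29, -64/29, -48/29).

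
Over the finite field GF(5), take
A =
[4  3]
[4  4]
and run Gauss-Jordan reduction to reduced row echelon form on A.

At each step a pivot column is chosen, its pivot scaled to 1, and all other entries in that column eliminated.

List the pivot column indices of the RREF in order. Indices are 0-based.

pivot columns: 0, 1

pivot(0,0)=4: scale R0 → (1, 2)
  clear (1,0): R1 −= (4)R0 → (0, 1)
pivot(1,1)=1: scale R1 → (0, 1)
  clear (0,1): R0 −= (2)R1 → (1, 0)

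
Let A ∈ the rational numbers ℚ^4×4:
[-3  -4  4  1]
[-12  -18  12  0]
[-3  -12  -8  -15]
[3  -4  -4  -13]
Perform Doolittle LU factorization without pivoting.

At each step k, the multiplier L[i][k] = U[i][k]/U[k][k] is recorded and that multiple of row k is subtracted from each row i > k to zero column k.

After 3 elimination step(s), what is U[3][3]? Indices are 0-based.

[col 0] pivot -3
  R1 -= 4*R0 → (0, -2, -4, -4)  (L[1][0] := 4)
  R2 -= 1*R0 → (0, -8, -12, -16)  (L[2][0] := 1)
  R3 -= -1*R0 → (0, -8, 0, -12)  (L[3][0] := -1)
[col 1] pivot -2
  R2 -= 4*R1 → (0, 0, 4, 0)  (L[2][1] := 4)
  R3 -= 4*R1 → (0, 0, 16, 4)  (L[3][1] := 4)
[col 2] pivot 4
  R3 -= 4*R2 → (0, 0, 0, 4)  (L[3][2] := 4)

U[3][3] = 4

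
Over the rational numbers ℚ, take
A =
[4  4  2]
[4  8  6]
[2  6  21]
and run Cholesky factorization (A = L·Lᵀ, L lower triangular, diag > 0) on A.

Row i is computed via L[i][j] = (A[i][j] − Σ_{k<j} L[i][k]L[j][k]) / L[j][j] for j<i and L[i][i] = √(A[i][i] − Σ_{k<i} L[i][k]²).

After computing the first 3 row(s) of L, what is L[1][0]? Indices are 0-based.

Step 1: L[0][0] = √(4) = 2.
  L[1][0] = (4) / L[0][0] = 2.
Step 2: L[1][1] = √(4) = 2.
  L[2][0] = (2) / L[0][0] = 1.
  L[2][1] = (4) / L[1][1] = 2.
Step 3: L[2][2] = √(16) = 4.

L[1][0] = 2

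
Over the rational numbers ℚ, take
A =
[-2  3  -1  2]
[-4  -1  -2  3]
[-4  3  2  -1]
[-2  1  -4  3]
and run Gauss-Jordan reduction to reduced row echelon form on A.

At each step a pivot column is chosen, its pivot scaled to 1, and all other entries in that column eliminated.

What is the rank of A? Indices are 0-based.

pivot(0,0)=-2: scale R0 → (1, -3/2, 1/2, -1)
  clear (1,0): R1 −= (-4)R0 → (0, -7, 0, -1)
  clear (2,0): R2 −= (-4)R0 → (0, -3, 4, -5)
  clear (3,0): R3 −= (-2)R0 → (0, -2, -3, 1)
pivot(1,1)=-7: scale R1 → (0, 1, 0, 1/7)
  clear (0,1): R0 −= (-3/2)R1 → (1, 0, 1/2, -11/14)
  clear (2,1): R2 −= (-3)R1 → (0, 0, 4, -32/7)
  clear (3,1): R3 −= (-2)R1 → (0, 0, -3, 9/7)
pivot(2,2)=4: scale R2 → (0, 0, 1, -8/7)
  clear (0,2): R0 −= (1/2)R2 → (1, 0, 0, -3/14)
  clear (3,2): R3 −= (-3)R2 → (0, 0, 0, -15/7)
pivot(3,3)=-15/7: scale R3 → (0, 0, 0, 1)
  clear (0,3): R0 −= (-3/14)R3 → (1, 0, 0, 0)
  clear (1,3): R1 −= (1/7)R3 → (0, 1, 0, 0)
  clear (2,3): R2 −= (-8/7)R3 → (0, 0, 1, 0)

rank = 4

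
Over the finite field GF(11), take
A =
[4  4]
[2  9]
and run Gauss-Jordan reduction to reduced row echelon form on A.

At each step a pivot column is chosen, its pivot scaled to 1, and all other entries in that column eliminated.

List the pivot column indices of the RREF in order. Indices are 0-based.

step 1: normalize row 0 (÷4) = (1, 1)
  row 1: subtract 2×row0 = (0, 7)
step 2: normalize row 1 (÷7) = (0, 1)
  row 0: subtract 1×row1 = (1, 0)

pivot columns: 0, 1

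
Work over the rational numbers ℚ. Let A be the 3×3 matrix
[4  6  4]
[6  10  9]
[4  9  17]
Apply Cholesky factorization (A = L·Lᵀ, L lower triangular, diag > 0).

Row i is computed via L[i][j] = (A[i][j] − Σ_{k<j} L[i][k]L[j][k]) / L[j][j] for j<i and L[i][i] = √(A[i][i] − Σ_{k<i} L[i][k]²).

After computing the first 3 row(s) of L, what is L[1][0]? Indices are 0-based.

Step 1: L[0][0] = √(4) = 2.
  L[1][0] = (6) / L[0][0] = 3.
Step 2: L[1][1] = √(1) = 1.
  L[2][0] = (4) / L[0][0] = 2.
  L[2][1] = (3) / L[1][1] = 3.
Step 3: L[2][2] = √(4) = 2.

L[1][0] = 3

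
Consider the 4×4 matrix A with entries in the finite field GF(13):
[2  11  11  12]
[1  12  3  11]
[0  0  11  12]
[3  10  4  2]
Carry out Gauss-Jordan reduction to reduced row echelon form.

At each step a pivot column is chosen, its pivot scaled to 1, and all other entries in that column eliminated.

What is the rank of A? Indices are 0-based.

rank = 3

pivot(0,0)=2: scale R0 → (1, 12, 12, 6)
  clear (1,0): R1 −= (1)R0 → (0, 0, 4, 5)
  clear (3,0): R3 −= (3)R0 → (0, 0, 7, 10)
col 1: no nonzero at/below row 1; advance.
pivot(1,2)=4: scale R1 → (0, 0, 1, 11)
  clear (0,2): R0 −= (12)R1 → (1, 12, 0, 4)
  clear (2,2): R2 −= (11)R1 → (0, 0, 0, 8)
  clear (3,2): R3 −= (7)R1 → (0, 0, 0, 11)
pivot(2,3)=8: scale R2 → (0, 0, 0, 1)
  clear (0,3): R0 −= (4)R2 → (1, 12, 0, 0)
  clear (1,3): R1 −= (11)R2 → (0, 0, 1, 0)
  clear (3,3): R3 −= (11)R2 → (0, 0, 0, 0)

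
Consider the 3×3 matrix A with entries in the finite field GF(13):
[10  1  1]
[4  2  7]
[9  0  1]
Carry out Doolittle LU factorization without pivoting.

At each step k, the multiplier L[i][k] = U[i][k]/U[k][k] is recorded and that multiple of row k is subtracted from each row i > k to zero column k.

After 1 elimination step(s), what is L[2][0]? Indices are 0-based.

Step 1: pivot at (0,0) is 10.
  row1 ← row1 − (3)·row0  ⇒  L[1][0]=3, U row1=(0, 12, 4)
  row2 ← row2 − (10)·row0  ⇒  L[2][0]=10, U row2=(0, 3, 4)

L[2][0] = 10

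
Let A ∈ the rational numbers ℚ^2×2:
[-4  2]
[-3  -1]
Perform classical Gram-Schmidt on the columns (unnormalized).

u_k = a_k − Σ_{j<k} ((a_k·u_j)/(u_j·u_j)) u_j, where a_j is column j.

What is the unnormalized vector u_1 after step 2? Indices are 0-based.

Step 1: u_0 = a_0 = (-4, -3).
Step 2: u_1 = a_1 − (-1/5)·u_0 = (6/5, -8/5).

u_1 = (6/5, -8/5)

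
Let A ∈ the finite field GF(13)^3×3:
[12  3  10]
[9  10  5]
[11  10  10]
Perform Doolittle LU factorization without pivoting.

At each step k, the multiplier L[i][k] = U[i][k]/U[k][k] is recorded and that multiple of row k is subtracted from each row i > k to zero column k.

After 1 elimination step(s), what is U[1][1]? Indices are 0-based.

U[1][1] = 11

[col 0] pivot 12
  R1 -= 4*R0 → (0, 11, 4)  (L[1][0] := 4)
  R2 -= 2*R0 → (0, 4, 3)  (L[2][0] := 2)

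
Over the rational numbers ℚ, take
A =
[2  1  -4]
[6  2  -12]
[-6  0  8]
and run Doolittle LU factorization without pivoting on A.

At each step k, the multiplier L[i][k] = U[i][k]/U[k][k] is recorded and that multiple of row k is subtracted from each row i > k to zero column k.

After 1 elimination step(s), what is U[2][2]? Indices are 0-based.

U[2][2] = -4

[col 0] pivot 2
  R1 -= 3*R0 → (0, -1, 0)  (L[1][0] := 3)
  R2 -= -3*R0 → (0, 3, -4)  (L[2][0] := -3)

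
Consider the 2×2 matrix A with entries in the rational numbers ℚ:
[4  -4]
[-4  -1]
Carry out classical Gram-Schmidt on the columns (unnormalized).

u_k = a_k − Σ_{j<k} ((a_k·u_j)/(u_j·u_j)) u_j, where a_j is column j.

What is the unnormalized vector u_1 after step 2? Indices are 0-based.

u_1 = (-5/2, -5/2)

Step 1: u_0 = a_0 = (4, -4).
Step 2: u_1 = a_1 − (-3/8)·u_0 = (-5/2, -5/2).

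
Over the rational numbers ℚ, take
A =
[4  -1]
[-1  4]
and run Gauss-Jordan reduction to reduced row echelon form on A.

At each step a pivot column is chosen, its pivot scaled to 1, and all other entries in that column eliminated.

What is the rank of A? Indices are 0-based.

rank = 2

pivot(0,0)=4: scale R0 → (1, -1/4)
  clear (1,0): R1 −= (-1)R0 → (0, 15/4)
pivot(1,1)=15/4: scale R1 → (0, 1)
  clear (0,1): R0 −= (-1/4)R1 → (1, 0)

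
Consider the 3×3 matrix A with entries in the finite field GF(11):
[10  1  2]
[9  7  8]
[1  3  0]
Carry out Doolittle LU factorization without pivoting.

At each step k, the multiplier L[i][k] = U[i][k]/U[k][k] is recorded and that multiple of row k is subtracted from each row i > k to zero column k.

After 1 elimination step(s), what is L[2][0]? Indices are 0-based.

L[2][0] = 10

k=0: U[0][0]=10
  eliminate (1,0): mult=2, new row 1: (0, 5, 4); set L[1][0]=2
  eliminate (2,0): mult=10, new row 2: (0, 4, 2); set L[2][0]=10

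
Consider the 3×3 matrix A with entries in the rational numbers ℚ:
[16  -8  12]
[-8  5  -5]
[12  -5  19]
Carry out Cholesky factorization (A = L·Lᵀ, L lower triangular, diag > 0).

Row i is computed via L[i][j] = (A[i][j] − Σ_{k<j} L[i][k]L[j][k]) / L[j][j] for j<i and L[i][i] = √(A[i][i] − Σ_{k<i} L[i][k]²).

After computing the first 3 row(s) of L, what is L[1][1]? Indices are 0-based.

L[1][1] = 1

Step 1: L[0][0] = √(16) = 4.
  L[1][0] = (-8) / L[0][0] = -2.
Step 2: L[1][1] = √(1) = 1.
  L[2][0] = (12) / L[0][0] = 3.
  L[2][1] = (1) / L[1][1] = 1.
Step 3: L[2][2] = √(9) = 3.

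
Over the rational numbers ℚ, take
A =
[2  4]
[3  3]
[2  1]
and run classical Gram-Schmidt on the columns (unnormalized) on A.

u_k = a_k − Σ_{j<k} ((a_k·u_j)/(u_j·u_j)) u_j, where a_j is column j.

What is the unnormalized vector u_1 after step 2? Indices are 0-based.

u_1 = (30/17, -6/17, -21/17)

Step 1: u_0 = a_0 = (2, 3, 2).
Step 2: u_1 = a_1 − (19/17)·u_0 = (30/17, -6/17, -21/17).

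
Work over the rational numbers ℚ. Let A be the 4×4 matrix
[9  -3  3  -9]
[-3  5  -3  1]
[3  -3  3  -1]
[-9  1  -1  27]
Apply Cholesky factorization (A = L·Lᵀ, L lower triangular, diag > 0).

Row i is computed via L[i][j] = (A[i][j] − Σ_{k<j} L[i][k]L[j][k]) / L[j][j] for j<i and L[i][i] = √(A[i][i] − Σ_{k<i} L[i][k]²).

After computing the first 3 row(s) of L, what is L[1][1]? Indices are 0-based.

Step 1: L[0][0] = √(9) = 3.
  L[1][0] = (-3) / L[0][0] = -1.
Step 2: L[1][1] = √(4) = 2.
  L[2][0] = (3) / L[0][0] = 1.
  L[2][1] = (-2) / L[1][1] = -1.
Step 3: L[2][2] = √(1) = 1.

L[1][1] = 2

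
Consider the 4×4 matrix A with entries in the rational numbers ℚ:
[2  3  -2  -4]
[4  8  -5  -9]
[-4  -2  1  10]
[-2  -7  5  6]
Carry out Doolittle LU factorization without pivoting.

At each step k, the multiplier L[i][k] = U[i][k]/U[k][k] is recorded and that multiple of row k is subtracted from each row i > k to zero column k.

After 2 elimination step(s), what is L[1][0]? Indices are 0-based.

L[1][0] = 2

[col 0] pivot 2
  R1 -= 2*R0 → (0, 2, -1, -1)  (L[1][0] := 2)
  R2 -= -2*R0 → (0, 4, -3, 2)  (L[2][0] := -2)
  R3 -= -1*R0 → (0, -4, 3, 2)  (L[3][0] := -1)
[col 1] pivot 2
  R2 -= 2*R1 → (0, 0, -1, 4)  (L[2][1] := 2)
  R3 -= -2*R1 → (0, 0, 1, 0)  (L[3][1] := -2)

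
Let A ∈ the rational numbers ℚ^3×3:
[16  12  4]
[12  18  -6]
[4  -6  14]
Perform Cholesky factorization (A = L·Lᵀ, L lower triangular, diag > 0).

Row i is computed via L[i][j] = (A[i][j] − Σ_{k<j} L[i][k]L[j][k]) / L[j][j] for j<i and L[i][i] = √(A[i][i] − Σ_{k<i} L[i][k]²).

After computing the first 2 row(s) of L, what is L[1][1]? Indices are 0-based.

L[1][1] = 3

Step 1: L[0][0] = √(16) = 4.
  L[1][0] = (12) / L[0][0] = 3.
Step 2: L[1][1] = √(9) = 3.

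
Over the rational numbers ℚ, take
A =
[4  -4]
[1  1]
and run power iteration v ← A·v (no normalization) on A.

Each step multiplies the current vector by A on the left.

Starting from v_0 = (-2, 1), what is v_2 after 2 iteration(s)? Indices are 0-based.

v_0 = (-2, 1).
v_1 = A·v_0 = (-12, -1).
v_2 = A·v_1 = (-44, -13).

v_2 = (-44, -13)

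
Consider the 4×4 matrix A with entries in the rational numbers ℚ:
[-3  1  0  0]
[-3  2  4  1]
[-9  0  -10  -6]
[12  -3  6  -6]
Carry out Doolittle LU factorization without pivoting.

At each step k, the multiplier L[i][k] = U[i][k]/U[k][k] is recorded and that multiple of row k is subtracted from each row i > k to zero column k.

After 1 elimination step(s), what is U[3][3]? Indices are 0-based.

U[3][3] = -6

[col 0] pivot -3
  R1 -= 1*R0 → (0, 1, 4, 1)  (L[1][0] := 1)
  R2 -= 3*R0 → (0, -3, -10, -6)  (L[2][0] := 3)
  R3 -= -4*R0 → (0, 1, 6, -6)  (L[3][0] := -4)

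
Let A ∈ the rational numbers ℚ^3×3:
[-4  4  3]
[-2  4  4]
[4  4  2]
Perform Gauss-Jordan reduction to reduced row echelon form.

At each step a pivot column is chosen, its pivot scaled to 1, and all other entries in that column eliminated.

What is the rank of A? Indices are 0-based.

rank = 3

pivot(0,0)=-4: scale R0 → (1, -1, -3/4)
  clear (1,0): R1 −= (-2)R0 → (0, 2, 5/2)
  clear (2,0): R2 −= (4)R0 → (0, 8, 5)
pivot(1,1)=2: scale R1 → (0, 1, 5/4)
  clear (0,1): R0 −= (-1)R1 → (1, 0, 1/2)
  clear (2,1): R2 −= (8)R1 → (0, 0, -5)
pivot(2,2)=-5: scale R2 → (0, 0, 1)
  clear (0,2): R0 −= (1/2)R2 → (1, 0, 0)
  clear (1,2): R1 −= (5/4)R2 → (0, 1, 0)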